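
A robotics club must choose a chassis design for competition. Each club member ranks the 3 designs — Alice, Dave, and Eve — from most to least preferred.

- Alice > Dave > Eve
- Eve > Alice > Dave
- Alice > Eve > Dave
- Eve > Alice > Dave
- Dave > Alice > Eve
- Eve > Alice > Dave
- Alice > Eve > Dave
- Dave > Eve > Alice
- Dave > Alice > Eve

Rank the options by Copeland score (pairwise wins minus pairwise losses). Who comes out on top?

Pairwise results:
  Alice vs Dave: Alice wins 6–3.
  Alice vs Eve: Alice wins 5–4.
  Dave vs Eve: Eve wins 5–4.
Copeland scores (wins − losses):
  Alice: 2 − 0 = 2
  Dave: 0 − 2 = -2
  Eve: 1 − 1 = 0
Alice has the best Copeland score.

Alice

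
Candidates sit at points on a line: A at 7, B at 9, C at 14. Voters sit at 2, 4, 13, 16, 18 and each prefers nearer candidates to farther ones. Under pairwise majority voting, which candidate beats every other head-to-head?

With single-peaked preferences on a line, the Condorcet winner is the candidate closest to the median voter.
The median voter (position 13) is closest to C at 14.
Check: C vs B — voters closer to C: 3 of 5.

C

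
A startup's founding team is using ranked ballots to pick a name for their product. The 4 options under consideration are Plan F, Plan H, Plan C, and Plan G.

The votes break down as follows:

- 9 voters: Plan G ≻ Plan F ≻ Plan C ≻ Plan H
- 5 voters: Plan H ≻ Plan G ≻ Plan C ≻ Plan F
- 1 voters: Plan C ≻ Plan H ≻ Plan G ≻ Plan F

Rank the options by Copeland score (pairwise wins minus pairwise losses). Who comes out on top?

Plan G

Pairwise results:
  Plan F vs Plan H: Plan F wins 9–6.
  Plan F vs Plan C: Plan F wins 9–6.
  Plan F vs Plan G: Plan G wins 15–0.
  Plan H vs Plan C: Plan C wins 10–5.
  Plan H vs Plan G: Plan G wins 9–6.
  Plan C vs Plan G: Plan G wins 14–1.
Copeland scores (wins − losses):
  Plan F: 2 − 1 = 1
  Plan H: 0 − 3 = -3
  Plan C: 1 − 2 = -1
  Plan G: 3 − 0 = 3
Plan G has the best Copeland score.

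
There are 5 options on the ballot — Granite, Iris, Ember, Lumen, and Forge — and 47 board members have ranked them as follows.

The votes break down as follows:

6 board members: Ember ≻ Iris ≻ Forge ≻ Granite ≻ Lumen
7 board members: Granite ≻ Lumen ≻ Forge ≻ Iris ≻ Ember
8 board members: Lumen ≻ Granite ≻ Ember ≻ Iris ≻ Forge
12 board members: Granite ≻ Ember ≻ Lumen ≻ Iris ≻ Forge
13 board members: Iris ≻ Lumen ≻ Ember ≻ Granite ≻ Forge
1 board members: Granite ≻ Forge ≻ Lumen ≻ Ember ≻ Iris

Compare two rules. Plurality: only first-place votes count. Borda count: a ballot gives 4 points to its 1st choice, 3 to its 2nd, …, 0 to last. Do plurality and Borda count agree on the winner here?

Plurality first-place counts: Granite 20, Iris 13, Ember 6, Lumen 8, Forge 0 → Granite.
Borda totals: Granite 123, Iris 97, Ember 103, Lumen 118, Forge 29 → Granite.
The two rules agree on Granite.

Yes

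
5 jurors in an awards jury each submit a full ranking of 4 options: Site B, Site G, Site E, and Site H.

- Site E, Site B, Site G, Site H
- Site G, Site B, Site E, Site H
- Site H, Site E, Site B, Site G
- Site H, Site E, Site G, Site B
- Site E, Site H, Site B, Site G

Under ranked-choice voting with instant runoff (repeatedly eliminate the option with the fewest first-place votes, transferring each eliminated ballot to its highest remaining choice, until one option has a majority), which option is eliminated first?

Round 1: Site E 2, Site H 2, Site G 1, Site B 0. Site B has the fewest and is eliminated.
Round 2: Site E 2, Site H 2, Site G 1. Site G has the fewest and is eliminated.
Round 3: Site E 3, Site H 2. Site E has a majority.

Site B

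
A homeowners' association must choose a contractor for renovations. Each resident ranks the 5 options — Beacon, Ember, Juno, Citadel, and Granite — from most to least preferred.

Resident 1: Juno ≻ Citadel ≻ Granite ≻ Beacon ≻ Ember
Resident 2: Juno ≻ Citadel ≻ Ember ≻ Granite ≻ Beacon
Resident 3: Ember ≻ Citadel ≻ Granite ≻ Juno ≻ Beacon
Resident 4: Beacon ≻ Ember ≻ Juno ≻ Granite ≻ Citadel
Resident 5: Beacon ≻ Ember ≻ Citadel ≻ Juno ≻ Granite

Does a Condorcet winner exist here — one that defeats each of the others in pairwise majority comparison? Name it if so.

There is no Condorcet winner

Head-to-head results (5 voters total):
Beacon vs Ember: Beacon wins 3–2.
Beacon vs Juno: Juno wins 3–2.
Beacon vs Citadel: Citadel wins 3–2.
Beacon vs Granite: Granite wins 3–2.
Ember vs Juno: Ember wins 3–2.
Ember vs Citadel: Ember wins 3–2.
Ember vs Granite: Ember wins 4–1.
Juno vs Citadel: Juno wins 3–2.
Juno vs Granite: Juno wins 4–1.
Citadel vs Granite: Citadel wins 4–1.
No candidate beats all others: Beacon beats Ember beats Juno beats Beacon, a majority cycle.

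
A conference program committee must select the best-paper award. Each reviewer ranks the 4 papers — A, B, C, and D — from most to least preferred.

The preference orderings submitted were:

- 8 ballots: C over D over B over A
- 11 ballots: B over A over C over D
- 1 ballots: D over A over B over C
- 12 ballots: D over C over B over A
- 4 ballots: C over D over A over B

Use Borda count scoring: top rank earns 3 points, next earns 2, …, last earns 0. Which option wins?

Borda scores:
  A: 8·0 + 11·2 + 2 + 12·0 + 4·1 = 28
  B: 8·1 + 11·3 + 1 + 12·1 + 4·0 = 54
  C: 8·3 + 11·1 + 0 + 12·2 + 4·3 = 71
  D: 8·2 + 11·0 + 3 + 12·3 + 4·2 = 63
C has the highest total.

C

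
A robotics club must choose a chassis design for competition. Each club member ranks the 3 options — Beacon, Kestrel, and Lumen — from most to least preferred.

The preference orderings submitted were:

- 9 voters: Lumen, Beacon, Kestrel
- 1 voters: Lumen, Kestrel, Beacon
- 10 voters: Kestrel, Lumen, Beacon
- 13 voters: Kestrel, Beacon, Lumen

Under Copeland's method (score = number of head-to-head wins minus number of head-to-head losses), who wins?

Kestrel

Pairwise results:
  Beacon vs Kestrel: Kestrel wins 24–9.
  Beacon vs Lumen: Lumen wins 20–13.
  Kestrel vs Lumen: Kestrel wins 23–10.
Copeland scores (wins − losses):
  Beacon: 0 − 2 = -2
  Kestrel: 2 − 0 = 2
  Lumen: 1 − 1 = 0
Kestrel has the best Copeland score.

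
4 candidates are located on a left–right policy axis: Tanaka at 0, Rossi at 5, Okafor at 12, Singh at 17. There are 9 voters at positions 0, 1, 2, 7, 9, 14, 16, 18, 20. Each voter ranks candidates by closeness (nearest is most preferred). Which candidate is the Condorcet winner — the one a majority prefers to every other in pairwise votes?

Okafor

With single-peaked preferences on a line, the Condorcet winner is the candidate closest to the median voter.
The median voter (position 9) is closest to Okafor at 12.
Check: Okafor vs Rossi — voters closer to Okafor: 5 of 9.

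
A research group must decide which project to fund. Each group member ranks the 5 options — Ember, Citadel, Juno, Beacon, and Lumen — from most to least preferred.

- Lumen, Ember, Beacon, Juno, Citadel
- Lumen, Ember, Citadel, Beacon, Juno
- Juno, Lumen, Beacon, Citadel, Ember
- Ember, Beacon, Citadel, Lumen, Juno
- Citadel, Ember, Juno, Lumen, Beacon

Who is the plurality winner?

Lumen

First-place vote totals:
  Ember: 1
  Citadel: 1
  Juno: 1
  Beacon: 0
  Lumen: 2
Lumen has the most first-place votes.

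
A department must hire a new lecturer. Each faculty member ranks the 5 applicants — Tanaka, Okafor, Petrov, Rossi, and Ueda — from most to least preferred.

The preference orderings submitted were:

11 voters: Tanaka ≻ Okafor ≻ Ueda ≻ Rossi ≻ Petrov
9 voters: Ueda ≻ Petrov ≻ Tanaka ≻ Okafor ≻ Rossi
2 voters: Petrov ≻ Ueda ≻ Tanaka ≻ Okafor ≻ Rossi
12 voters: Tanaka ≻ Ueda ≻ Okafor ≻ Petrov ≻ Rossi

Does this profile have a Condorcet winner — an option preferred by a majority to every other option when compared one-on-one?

Head-to-head results (34 voters total):
Tanaka vs Okafor: Tanaka wins 34–0.
Tanaka vs Petrov: Tanaka wins 23–11.
Tanaka vs Rossi: Tanaka wins 34–0.
Tanaka vs Ueda: Tanaka wins 23–11.
Okafor vs Petrov: Okafor wins 23–11.
Okafor vs Rossi: Okafor wins 34–0.
Okafor vs Ueda: Ueda wins 23–11.
Petrov vs Rossi: Petrov wins 23–11.
Petrov vs Ueda: Ueda wins 32–2.
Rossi vs Ueda: Ueda wins 34–0.
Tanaka beats each rival — Okafor (34–0), Petrov (23–11), Rossi (34–0), Ueda (23–11) — so Tanaka is the Condorcet winner.

Yes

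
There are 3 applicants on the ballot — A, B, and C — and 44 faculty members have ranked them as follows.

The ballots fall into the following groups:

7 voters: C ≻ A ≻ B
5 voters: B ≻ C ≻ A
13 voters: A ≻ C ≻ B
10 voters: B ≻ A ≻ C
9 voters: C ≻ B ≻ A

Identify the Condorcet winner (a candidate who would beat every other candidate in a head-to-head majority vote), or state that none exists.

Head-to-head results (44 voters total):
A vs B: B wins 24–20.
A vs C: A wins 23–21.
B vs C: C wins 29–15.
No candidate beats all others: A beats C beats B beats A, a majority cycle.

None — there is no Condorcet winner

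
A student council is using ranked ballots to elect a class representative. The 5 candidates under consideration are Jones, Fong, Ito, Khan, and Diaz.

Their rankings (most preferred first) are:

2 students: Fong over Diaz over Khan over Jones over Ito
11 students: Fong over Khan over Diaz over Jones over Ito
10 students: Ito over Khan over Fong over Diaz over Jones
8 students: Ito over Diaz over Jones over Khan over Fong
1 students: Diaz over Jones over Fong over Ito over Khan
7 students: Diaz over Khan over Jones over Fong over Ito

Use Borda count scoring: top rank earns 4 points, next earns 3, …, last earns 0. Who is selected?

Khan

Borda scores:
  Jones: 2·1 + 11·1 + 10·0 + 8·2 + 3 + 7·2 = 46
  Fong: 2·4 + 11·4 + 10·2 + 8·0 + 2 + 7·1 = 81
  Ito: 2·0 + 11·0 + 10·4 + 8·4 + 1 + 7·0 = 73
  Khan: 2·2 + 11·3 + 10·3 + 8·1 + 0 + 7·3 = 96
  Diaz: 2·3 + 11·2 + 10·1 + 8·3 + 4 + 7·4 = 94
Khan has the highest total.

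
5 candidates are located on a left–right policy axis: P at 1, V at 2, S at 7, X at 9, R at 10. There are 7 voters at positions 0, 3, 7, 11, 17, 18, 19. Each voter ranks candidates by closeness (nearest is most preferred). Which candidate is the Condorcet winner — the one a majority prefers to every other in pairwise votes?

With single-peaked preferences on a line, the Condorcet winner is the candidate closest to the median voter.
The median voter (position 11) is closest to R at 10.
Check: R vs P — voters closer to R: 5 of 7.

R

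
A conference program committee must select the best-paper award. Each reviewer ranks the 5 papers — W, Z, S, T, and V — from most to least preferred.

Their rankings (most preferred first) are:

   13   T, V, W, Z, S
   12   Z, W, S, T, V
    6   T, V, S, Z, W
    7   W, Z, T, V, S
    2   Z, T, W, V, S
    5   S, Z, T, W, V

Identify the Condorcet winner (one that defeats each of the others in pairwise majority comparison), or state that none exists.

Head-to-head results (45 voters total):
W vs Z: Z wins 25–20.
W vs S: W wins 34–11.
W vs T: T wins 26–19.
W vs V: W wins 26–19.
Z vs S: Z wins 34–11.
Z vs T: Z wins 26–19.
Z vs V: Z wins 26–19.
S vs T: T wins 28–17.
S vs V: V wins 28–17.
T vs V: T wins 45–0.
Z beats each rival — W (25–20), S (34–11), T (26–19), V (26–19) — so Z is the Condorcet winner.

Z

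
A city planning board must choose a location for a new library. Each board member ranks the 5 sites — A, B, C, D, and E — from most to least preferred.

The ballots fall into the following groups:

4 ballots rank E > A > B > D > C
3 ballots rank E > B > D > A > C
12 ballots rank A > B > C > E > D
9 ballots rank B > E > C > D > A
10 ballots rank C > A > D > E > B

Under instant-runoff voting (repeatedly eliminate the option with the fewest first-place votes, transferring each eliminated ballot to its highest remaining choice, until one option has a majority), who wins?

Round 1: A 12, C 10, B 9, E 7, D 0. D has the fewest and is eliminated.
Round 2: A 12, C 10, B 9, E 7. E has the fewest and is eliminated.
Round 3: A 16, B 12, C 10. C has the fewest and is eliminated.
Round 4: A 26, B 12. A has a majority.

A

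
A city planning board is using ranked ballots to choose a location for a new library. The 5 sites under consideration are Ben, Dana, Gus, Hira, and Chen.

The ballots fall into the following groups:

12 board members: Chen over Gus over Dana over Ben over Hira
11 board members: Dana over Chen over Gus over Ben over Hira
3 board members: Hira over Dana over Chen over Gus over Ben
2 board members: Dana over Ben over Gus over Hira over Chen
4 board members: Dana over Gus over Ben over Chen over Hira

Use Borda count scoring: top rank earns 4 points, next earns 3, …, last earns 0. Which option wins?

Borda scores:
  Ben: 12·1 + 11·1 + 3·0 + 2·3 + 4·2 = 37
  Dana: 12·2 + 11·4 + 3·3 + 2·4 + 4·4 = 101
  Gus: 12·3 + 11·2 + 3·1 + 2·2 + 4·3 = 77
  Hira: 12·0 + 11·0 + 3·4 + 2·1 + 4·0 = 14
  Chen: 12·4 + 11·3 + 3·2 + 2·0 + 4·1 = 91
Dana has the highest total.

Dana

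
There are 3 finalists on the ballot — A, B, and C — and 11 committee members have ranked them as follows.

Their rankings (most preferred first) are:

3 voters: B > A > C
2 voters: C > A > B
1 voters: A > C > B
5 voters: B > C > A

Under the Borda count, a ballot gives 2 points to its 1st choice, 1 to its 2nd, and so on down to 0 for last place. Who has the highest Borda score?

Borda scores:
  A: 3·1 + 2·1 + 2 + 5·0 = 7
  B: 3·2 + 2·0 + 0 + 5·2 = 16
  C: 3·0 + 2·2 + 1 + 5·1 = 10
B has the highest total.

B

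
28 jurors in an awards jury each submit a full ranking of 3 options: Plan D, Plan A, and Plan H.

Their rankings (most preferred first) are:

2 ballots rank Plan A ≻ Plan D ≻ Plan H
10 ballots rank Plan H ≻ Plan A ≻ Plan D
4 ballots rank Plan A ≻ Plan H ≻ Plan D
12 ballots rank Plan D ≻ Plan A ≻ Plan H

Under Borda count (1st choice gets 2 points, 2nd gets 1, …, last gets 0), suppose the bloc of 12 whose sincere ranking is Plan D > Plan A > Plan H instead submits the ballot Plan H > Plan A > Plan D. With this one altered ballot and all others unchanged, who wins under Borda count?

Borda totals with the altered ballot: Plan D 2, Plan A 34, Plan H 48.
The switch changes the winner from Plan A to Plan H.

Plan H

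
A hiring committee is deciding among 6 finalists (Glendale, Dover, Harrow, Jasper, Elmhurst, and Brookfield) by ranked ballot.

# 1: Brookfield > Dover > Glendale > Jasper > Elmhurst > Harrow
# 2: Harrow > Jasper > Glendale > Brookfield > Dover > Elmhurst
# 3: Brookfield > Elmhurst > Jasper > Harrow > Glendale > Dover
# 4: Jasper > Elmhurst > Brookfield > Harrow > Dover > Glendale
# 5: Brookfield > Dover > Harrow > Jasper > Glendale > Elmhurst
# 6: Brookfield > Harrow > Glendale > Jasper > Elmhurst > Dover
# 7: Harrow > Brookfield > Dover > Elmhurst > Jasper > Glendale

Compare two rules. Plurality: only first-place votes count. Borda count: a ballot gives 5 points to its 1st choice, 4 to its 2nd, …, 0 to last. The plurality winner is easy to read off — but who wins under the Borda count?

Plurality first-place counts: Glendale 0, Dover 0, Harrow 2, Jasper 1, Elmhurst 0, Brookfield 4 → Brookfield.
Borda totals: Glendale 11, Dover 13, Harrow 21, Jasper 19, Elmhurst 12, Brookfield 29 → Brookfield.

Brookfield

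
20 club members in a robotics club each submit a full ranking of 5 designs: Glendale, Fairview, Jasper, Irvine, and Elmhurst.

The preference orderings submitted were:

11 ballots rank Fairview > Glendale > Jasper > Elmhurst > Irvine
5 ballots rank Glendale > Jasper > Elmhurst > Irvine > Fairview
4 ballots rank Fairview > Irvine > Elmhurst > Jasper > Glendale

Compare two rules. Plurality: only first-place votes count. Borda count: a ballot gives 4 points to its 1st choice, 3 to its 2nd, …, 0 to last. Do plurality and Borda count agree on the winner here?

Plurality first-place counts: Glendale 5, Fairview 15, Jasper 0, Irvine 0, Elmhurst 0 → Fairview.
Borda totals: Glendale 53, Fairview 60, Jasper 41, Irvine 17, Elmhurst 29 → Fairview.
The two rules agree on Fairview.

Yes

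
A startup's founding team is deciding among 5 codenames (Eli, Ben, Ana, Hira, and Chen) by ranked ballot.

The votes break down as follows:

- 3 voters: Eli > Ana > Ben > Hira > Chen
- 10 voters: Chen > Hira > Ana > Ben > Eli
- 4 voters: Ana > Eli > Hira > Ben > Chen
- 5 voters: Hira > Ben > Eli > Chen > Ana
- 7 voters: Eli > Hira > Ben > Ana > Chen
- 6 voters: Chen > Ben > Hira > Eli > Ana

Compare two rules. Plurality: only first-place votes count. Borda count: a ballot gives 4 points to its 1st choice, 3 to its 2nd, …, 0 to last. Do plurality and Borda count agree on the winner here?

Plurality first-place counts: Eli 10, Ben 0, Ana 4, Hira 5, Chen 16 → Chen.
Borda totals: Eli 68, Ben 67, Ana 52, Hira 94, Chen 69 → Hira.
The two rules disagree: plurality picks Chen, Borda picks Hira.

No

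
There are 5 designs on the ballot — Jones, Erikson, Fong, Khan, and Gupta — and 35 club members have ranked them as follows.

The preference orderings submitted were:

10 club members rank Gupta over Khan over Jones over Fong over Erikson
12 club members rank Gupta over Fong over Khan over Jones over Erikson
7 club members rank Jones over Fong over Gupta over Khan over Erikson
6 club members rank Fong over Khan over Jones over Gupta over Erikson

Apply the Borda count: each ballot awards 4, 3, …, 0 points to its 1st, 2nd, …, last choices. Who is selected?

Borda scores:
  Jones: 10·2 + 12·1 + 7·4 + 6·2 = 72
  Erikson: 10·0 + 12·0 + 7·0 + 6·0 = 0
  Fong: 10·1 + 12·3 + 7·3 + 6·4 = 91
  Khan: 10·3 + 12·2 + 7·1 + 6·3 = 79
  Gupta: 10·4 + 12·4 + 7·2 + 6·1 = 108
Gupta has the highest total.

Gupta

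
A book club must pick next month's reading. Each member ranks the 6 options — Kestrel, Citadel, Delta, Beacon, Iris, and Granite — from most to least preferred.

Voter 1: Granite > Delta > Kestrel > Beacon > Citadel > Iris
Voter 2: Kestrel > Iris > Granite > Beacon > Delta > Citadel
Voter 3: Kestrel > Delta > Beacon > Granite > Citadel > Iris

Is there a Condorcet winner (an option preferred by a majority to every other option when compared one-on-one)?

Head-to-head results (3 voters total):
Kestrel vs Citadel: Kestrel wins 3–0.
Kestrel vs Delta: Kestrel wins 2–1.
Kestrel vs Beacon: Kestrel wins 3–0.
Kestrel vs Iris: Kestrel wins 3–0.
Kestrel vs Granite: Kestrel wins 2–1.
Citadel vs Delta: Delta wins 3–0.
Citadel vs Beacon: Beacon wins 3–0.
Citadel vs Iris: Citadel wins 2–1.
Citadel vs Granite: Granite wins 3–0.
Delta vs Beacon: Delta wins 2–1.
Delta vs Iris: Delta wins 2–1.
Delta vs Granite: Granite wins 2–1.
Beacon vs Iris: Beacon wins 2–1.
Beacon vs Granite: Granite wins 2–1.
Iris vs Granite: Granite wins 2–1.
Kestrel beats each rival — Citadel (3–0), Delta (2–1), Beacon (3–0), Iris (3–0), Granite (2–1) — so Kestrel is the Condorcet winner.

Yes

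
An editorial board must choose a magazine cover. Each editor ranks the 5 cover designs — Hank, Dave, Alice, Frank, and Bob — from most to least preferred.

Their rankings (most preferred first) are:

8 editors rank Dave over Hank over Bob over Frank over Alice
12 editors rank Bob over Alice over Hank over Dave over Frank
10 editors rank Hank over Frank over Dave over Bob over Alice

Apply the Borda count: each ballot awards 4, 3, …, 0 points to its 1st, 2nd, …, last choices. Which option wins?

Borda scores:
  Hank: 8·3 + 12·2 + 10·4 = 88
  Dave: 8·4 + 12·1 + 10·2 = 64
  Alice: 8·0 + 12·3 + 10·0 = 36
  Frank: 8·1 + 12·0 + 10·3 = 38
  Bob: 8·2 + 12·4 + 10·1 = 74
Hank has the highest total.

Hank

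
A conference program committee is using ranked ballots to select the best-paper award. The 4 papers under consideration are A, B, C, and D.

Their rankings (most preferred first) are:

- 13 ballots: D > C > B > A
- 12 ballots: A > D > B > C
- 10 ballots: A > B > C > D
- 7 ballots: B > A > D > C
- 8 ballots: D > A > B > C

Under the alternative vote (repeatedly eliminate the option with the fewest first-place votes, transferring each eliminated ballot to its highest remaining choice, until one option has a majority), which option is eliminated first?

C

Round 1: A 22, D 21, B 7, C 0. C has the fewest and is eliminated.
Round 2: A 22, D 21, B 7. B has the fewest and is eliminated.
Round 3: A 29, D 21. A has a majority.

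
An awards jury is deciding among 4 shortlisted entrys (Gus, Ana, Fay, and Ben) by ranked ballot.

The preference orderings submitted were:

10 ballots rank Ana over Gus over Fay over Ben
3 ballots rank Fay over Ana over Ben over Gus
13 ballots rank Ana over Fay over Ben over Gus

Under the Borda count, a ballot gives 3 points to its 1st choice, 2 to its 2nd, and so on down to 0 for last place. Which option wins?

Borda scores:
  Gus: 10·2 + 3·0 + 13·0 = 20
  Ana: 10·3 + 3·2 + 13·3 = 75
  Fay: 10·1 + 3·3 + 13·2 = 45
  Ben: 10·0 + 3·1 + 13·1 = 16
Ana has the highest total.

Ana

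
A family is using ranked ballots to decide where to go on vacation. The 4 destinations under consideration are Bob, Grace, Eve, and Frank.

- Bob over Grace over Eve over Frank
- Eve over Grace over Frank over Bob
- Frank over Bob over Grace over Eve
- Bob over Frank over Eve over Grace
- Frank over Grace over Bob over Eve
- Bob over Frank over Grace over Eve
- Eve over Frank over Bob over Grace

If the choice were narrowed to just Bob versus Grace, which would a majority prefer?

Ballots ranking Bob above Grace: 5.
Ballots ranking Grace above Bob: 2.
Bob wins the head-to-head, 5–2.

Bob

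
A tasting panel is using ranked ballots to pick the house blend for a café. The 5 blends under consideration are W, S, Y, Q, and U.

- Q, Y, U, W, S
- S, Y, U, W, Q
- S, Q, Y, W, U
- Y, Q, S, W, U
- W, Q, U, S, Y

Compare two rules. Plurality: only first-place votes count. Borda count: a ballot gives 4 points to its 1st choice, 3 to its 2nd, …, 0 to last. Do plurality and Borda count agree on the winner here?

Plurality first-place counts: W 1, S 2, Y 1, Q 1, U 0 → S.
Borda totals: W 8, S 11, Y 12, Q 13, U 6 → Q.
The two rules disagree: plurality picks S, Borda picks Q.

No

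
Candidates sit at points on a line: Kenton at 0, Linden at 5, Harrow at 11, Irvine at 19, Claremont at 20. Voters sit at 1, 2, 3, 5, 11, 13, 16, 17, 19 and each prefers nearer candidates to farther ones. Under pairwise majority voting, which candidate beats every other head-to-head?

With single-peaked preferences on a line, the Condorcet winner is the candidate closest to the median voter.
The median voter (position 11) is closest to Harrow at 11.
Check: Harrow vs Irvine — voters closer to Harrow: 6 of 9.

Harrow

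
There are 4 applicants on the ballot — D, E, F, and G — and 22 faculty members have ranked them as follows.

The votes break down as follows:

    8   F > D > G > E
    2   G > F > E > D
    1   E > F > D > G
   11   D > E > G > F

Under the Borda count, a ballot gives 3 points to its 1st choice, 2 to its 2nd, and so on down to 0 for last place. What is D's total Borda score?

Borda scores:
  D: 8·2 + 2·0 + 1 + 11·3 = 50
  E: 8·0 + 2·1 + 3 + 11·2 = 27
  F: 8·3 + 2·2 + 2 + 11·0 = 30
  G: 8·1 + 2·3 + 0 + 11·1 = 25

50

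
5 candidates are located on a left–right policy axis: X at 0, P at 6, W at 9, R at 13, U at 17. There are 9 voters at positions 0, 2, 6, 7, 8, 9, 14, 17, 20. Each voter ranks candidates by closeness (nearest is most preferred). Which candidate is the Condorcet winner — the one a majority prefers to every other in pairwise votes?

W

With single-peaked preferences on a line, the Condorcet winner is the candidate closest to the median voter.
The median voter (position 8) is closest to W at 9.
Check: W vs R — voters closer to W: 6 of 9.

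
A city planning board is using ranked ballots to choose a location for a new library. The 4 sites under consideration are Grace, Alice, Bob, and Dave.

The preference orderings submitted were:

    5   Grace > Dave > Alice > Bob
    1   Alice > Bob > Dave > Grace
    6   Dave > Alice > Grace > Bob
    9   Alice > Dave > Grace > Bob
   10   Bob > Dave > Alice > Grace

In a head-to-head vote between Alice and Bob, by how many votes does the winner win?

Ballots ranking Alice above Bob: 5+1+6+9 = 21.
Ballots ranking Bob above Alice: 10.
Alice wins 21–10, a margin of 11.

11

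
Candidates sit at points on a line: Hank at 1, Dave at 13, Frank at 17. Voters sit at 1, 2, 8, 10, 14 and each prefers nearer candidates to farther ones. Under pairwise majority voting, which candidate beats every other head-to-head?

Dave

With single-peaked preferences on a line, the Condorcet winner is the candidate closest to the median voter.
The median voter (position 8) is closest to Dave at 13.
Check: Dave vs Hank — voters closer to Dave: 3 of 5.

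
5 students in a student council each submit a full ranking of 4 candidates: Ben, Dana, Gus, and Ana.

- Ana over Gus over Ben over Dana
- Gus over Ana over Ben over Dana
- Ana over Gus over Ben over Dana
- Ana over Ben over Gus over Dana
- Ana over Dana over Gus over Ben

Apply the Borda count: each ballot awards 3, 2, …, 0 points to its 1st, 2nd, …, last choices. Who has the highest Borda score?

Ana

Borda scores:
  Ben: 1 + 1 + 1 + 2 + 0 = 5
  Dana: 0 + 0 + 0 + 0 + 2 = 2
  Gus: 2 + 3 + 2 + 1 + 1 = 9
  Ana: 3 + 2 + 3 + 3 + 3 = 14
Ana has the highest total.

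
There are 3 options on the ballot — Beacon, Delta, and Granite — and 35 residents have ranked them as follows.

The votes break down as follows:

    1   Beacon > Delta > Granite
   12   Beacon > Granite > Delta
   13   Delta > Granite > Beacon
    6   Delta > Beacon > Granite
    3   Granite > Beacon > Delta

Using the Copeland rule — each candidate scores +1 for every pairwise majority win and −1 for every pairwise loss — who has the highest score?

Delta

Pairwise results:
  Beacon vs Delta: Delta wins 19–16.
  Beacon vs Granite: Beacon wins 19–16.
  Delta vs Granite: Delta wins 20–15.
Copeland scores (wins − losses):
  Beacon: 1 − 1 = 0
  Delta: 2 − 0 = 2
  Granite: 0 − 2 = -2
Delta has the best Copeland score.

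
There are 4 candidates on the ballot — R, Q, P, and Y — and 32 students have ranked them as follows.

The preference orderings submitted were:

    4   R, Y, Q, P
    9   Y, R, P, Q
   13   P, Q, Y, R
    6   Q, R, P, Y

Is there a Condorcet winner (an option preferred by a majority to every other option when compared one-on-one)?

No

Head-to-head results (32 voters total):
R vs Q: Q wins 19–13.
R vs P: R wins 19–13.
R vs Y: Y wins 22–10.
Q vs P: P wins 22–10.
Q vs Y: Q wins 19–13.
P vs Y: P wins 19–13.
No candidate beats all others: R beats P beats Q beats R, a majority cycle.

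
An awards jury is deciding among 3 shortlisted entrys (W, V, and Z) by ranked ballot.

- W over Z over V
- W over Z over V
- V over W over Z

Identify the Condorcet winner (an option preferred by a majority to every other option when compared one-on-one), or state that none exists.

W

Head-to-head results (3 voters total):
W vs V: W wins 2–1.
W vs Z: W wins 3–0.
V vs Z: Z wins 2–1.
W beats each rival — V (2–1), Z (3–0) — so W is the Condorcet winner.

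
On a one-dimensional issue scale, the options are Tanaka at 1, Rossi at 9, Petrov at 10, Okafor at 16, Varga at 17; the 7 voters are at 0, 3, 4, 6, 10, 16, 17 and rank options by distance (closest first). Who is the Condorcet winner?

With single-peaked preferences on a line, the Condorcet winner is the candidate closest to the median voter.
The median voter (position 6) is closest to Rossi at 9.
Check: Rossi vs Okafor — voters closer to Rossi: 5 of 7.

Rossi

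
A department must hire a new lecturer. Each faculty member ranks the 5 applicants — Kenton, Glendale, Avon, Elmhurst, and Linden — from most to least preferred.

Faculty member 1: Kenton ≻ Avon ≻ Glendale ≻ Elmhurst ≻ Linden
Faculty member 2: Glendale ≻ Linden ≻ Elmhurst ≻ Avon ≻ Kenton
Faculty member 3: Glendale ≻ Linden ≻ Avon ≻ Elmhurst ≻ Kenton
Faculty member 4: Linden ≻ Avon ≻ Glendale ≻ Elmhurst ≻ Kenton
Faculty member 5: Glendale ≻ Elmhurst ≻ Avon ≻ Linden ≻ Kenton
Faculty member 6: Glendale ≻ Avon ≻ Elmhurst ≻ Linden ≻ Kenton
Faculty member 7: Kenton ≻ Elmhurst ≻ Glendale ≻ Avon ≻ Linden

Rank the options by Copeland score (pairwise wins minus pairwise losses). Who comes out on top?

Glendale

Pairwise results:
  Kenton vs Glendale: Glendale wins 5–2.
  Kenton vs Avon: Avon wins 5–2.
  Kenton vs Elmhurst: Elmhurst wins 5–2.
  Kenton vs Linden: Linden wins 5–2.
  Glendale vs Avon: Glendale wins 5–2.
  Glendale vs Elmhurst: Glendale wins 6–1.
  Glendale vs Linden: Glendale wins 6–1.
  Avon vs Elmhurst: Avon wins 4–3.
  Avon vs Linden: Avon wins 4–3.
  Elmhurst vs Linden: Elmhurst wins 4–3.
Copeland scores (wins − losses):
  Kenton: 0 − 4 = -4
  Glendale: 4 − 0 = 4
  Avon: 3 − 1 = 2
  Elmhurst: 2 − 2 = 0
  Linden: 1 − 3 = -2
Glendale has the best Copeland score.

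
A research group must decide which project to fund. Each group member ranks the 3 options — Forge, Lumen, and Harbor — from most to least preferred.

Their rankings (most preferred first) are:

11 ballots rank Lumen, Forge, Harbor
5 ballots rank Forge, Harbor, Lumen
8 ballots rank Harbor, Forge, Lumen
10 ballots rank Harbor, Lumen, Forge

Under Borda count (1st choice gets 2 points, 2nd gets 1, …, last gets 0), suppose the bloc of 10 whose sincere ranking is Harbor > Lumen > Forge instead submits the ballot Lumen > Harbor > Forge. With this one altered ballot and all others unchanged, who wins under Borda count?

Borda totals with the altered ballot: Forge 29, Lumen 42, Harbor 31.
The switch changes the winner from Harbor to Lumen.

Lumen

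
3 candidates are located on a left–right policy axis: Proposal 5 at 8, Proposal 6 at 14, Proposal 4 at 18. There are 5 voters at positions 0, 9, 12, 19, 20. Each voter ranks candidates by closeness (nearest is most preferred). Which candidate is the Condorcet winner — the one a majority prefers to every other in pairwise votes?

With single-peaked preferences on a line, the Condorcet winner is the candidate closest to the median voter.
The median voter (position 12) is closest to Proposal 6 at 14.
Check: Proposal 6 vs Proposal 4 — voters closer to Proposal 6: 3 of 5.

Proposal 6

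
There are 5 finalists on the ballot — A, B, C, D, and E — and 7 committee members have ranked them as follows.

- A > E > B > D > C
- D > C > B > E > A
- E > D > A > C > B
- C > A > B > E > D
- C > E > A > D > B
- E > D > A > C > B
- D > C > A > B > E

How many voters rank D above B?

Ballots ranking D above B: 5.
Ballots ranking B above D: 2.
So 5 of 7 voters prefer D to B.

5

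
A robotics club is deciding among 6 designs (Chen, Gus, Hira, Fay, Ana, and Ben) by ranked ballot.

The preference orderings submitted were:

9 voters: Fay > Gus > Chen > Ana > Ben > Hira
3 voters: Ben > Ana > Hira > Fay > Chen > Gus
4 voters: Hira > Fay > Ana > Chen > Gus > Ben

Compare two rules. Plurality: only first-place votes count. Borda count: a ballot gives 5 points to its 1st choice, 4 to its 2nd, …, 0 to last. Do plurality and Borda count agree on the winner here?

Plurality first-place counts: Chen 0, Gus 0, Hira 4, Fay 9, Ana 0, Ben 3 → Fay.
Borda totals: Chen 38, Gus 40, Hira 29, Fay 67, Ana 42, Ben 24 → Fay.
The two rules agree on Fay.

Yes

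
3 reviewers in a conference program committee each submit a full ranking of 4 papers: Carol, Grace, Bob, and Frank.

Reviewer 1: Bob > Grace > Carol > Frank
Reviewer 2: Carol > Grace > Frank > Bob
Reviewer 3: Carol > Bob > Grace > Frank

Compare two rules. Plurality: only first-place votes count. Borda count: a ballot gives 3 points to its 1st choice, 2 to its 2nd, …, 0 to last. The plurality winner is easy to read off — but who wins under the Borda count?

Carol

Plurality first-place counts: Carol 2, Grace 0, Bob 1, Frank 0 → Carol.
Borda totals: Carol 7, Grace 5, Bob 5, Frank 1 → Carol.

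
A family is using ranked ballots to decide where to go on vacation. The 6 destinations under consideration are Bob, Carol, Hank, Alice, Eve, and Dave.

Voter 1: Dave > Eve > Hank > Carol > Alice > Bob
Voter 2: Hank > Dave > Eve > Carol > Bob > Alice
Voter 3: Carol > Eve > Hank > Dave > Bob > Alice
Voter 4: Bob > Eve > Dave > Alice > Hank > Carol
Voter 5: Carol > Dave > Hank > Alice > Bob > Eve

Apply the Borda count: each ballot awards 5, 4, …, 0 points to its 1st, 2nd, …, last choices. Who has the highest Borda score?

Dave

Borda scores:
  Bob: 0 + 1 + 1 + 5 + 1 = 8
  Carol: 2 + 2 + 5 + 0 + 5 = 14
  Hank: 3 + 5 + 3 + 1 + 3 = 15
  Alice: 1 + 0 + 0 + 2 + 2 = 5
  Eve: 4 + 3 + 4 + 4 + 0 = 15
  Dave: 5 + 4 + 2 + 3 + 4 = 18
Dave has the highest total.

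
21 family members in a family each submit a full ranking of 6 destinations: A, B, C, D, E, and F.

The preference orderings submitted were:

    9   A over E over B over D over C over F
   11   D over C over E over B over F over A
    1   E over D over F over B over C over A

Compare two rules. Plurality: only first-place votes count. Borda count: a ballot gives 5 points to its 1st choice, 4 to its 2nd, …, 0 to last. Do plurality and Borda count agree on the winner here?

Plurality first-place counts: A 9, B 0, C 0, D 11, E 1, F 0 → D.
Borda totals: A 45, B 51, C 54, D 77, E 74, F 14 → D.
The two rules agree on D.

Yes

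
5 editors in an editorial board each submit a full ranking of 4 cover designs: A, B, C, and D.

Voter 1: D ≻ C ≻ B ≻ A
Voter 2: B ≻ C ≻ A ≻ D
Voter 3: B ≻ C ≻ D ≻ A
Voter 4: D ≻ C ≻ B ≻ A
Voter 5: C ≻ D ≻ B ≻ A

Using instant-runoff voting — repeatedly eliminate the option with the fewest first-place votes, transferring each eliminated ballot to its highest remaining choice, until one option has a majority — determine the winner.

D

Round 1: B 2, D 2, C 1, A 0. A has the fewest and is eliminated.
Round 2: B 2, D 2, C 1. C has the fewest and is eliminated.
Round 3: D 3, B 2. D has a majority.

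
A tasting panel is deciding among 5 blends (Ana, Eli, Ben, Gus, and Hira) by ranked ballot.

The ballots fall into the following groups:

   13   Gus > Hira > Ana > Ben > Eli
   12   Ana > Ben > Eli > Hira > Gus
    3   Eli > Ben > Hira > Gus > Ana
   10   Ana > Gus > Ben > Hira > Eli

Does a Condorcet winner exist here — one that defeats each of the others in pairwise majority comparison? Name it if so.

Ana

Head-to-head results (38 voters total):
Ana vs Eli: Ana wins 35–3.
Ana vs Ben: Ana wins 35–3.
Ana vs Gus: Ana wins 22–16.
Ana vs Hira: Ana wins 22–16.
Eli vs Ben: Ben wins 35–3.
Eli vs Gus: Gus wins 23–15.
Eli vs Hira: Hira wins 23–15.
Ben vs Gus: Gus wins 23–15.
Ben vs Hira: Ben wins 25–13.
Gus vs Hira: Gus wins 23–15.
Ana beats each rival — Eli (35–3), Ben (35–3), Gus (22–16), Hira (22–16) — so Ana is the Condorcet winner.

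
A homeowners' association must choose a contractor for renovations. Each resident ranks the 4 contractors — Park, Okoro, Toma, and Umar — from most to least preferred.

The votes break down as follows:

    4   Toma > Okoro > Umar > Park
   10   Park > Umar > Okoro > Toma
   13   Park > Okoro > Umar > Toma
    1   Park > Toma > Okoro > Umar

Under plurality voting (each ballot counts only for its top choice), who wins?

Park

First-place vote totals:
  Park: 24
  Okoro: 0
  Toma: 4
  Umar: 0
Park has the most first-place votes.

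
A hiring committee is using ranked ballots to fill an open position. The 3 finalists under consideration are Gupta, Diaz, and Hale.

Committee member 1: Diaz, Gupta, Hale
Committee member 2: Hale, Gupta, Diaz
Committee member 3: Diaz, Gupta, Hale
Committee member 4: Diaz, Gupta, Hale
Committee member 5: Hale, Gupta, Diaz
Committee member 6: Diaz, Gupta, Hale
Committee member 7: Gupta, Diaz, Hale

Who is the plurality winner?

First-place vote totals:
  Gupta: 1
  Diaz: 4
  Hale: 2
Diaz has the most first-place votes.

Diaz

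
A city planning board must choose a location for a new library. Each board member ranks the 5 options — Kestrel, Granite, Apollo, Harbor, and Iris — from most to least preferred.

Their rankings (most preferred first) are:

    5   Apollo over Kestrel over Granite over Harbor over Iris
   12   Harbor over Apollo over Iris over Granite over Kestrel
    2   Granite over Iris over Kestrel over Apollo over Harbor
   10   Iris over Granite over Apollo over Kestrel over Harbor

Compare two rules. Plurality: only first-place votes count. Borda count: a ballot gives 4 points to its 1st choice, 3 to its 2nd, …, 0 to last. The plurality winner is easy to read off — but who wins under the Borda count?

Apollo

Plurality first-place counts: Kestrel 0, Granite 2, Apollo 5, Harbor 12, Iris 10 → Harbor.
Borda totals: Kestrel 29, Granite 60, Apollo 78, Harbor 53, Iris 70 → Apollo.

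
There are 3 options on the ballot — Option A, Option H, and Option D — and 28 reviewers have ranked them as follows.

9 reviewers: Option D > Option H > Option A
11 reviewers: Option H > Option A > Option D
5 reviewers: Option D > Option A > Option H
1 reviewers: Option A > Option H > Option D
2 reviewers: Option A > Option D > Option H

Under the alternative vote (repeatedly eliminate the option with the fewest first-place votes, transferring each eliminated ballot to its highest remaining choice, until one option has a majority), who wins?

Round 1: Option D 14, Option H 11, Option A 3. Option A has the fewest and is eliminated.
Round 2: Option D 16, Option H 12. Option D has a majority.

Option D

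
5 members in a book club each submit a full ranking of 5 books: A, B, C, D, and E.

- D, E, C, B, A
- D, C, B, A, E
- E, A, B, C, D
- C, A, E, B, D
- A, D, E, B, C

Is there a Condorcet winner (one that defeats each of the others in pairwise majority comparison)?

Head-to-head results (5 voters total):
A vs B: A wins 3–2.
A vs C: C wins 3–2.
A vs D: A wins 3–2.
A vs E: A wins 3–2.
B vs C: C wins 3–2.
B vs D: D wins 3–2.
B vs E: E wins 4–1.
C vs D: D wins 3–2.
C vs E: E wins 3–2.
D vs E: D wins 3–2.
No candidate beats all others: A beats D beats C beats A, a majority cycle.

No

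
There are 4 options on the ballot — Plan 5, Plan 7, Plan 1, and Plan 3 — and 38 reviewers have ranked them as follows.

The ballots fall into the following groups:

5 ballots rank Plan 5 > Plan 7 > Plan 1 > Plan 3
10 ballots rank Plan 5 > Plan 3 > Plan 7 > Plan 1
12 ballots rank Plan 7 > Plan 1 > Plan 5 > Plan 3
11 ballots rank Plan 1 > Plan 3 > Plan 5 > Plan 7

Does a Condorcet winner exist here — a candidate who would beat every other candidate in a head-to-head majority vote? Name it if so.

None — there is no Condorcet winner

Head-to-head results (38 voters total):
Plan 5 vs Plan 7: Plan 5 wins 26–12.
Plan 5 vs Plan 1: Plan 1 wins 23–15.
Plan 5 vs Plan 3: Plan 5 wins 27–11.
Plan 7 vs Plan 1: Plan 7 wins 27–11.
Plan 7 vs Plan 3: Plan 3 wins 21–17.
Plan 1 vs Plan 3: Plan 1 wins 28–10.
No candidate beats all others: Plan 5 beats Plan 7 beats Plan 1 beats Plan 5, a majority cycle.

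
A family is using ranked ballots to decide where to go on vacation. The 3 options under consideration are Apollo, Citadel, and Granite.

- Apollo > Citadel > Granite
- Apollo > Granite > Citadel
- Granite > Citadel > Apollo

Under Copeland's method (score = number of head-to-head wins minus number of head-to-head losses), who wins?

Pairwise results:
  Apollo vs Citadel: Apollo wins 2–1.
  Apollo vs Granite: Apollo wins 2–1.
  Citadel vs Granite: Granite wins 2–1.
Copeland scores (wins − losses):
  Apollo: 2 − 0 = 2
  Citadel: 0 − 2 = -2
  Granite: 1 − 1 = 0
Apollo has the best Copeland score.

Apollo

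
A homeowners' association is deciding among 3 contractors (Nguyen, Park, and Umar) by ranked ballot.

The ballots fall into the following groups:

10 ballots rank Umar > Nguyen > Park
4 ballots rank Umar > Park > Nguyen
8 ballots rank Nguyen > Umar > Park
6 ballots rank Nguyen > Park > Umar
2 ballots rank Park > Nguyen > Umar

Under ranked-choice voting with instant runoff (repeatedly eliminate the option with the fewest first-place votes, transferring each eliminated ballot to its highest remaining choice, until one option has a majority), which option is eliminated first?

Round 1: Nguyen 14, Umar 14, Park 2. Park has the fewest and is eliminated.
Round 2: Nguyen 16, Umar 14. Nguyen has a majority.

Park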